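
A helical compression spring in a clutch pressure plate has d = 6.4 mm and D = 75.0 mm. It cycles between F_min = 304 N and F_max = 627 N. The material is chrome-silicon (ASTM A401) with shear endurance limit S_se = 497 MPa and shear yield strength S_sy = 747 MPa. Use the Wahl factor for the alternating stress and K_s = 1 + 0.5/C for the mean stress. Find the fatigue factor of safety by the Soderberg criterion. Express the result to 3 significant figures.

C = D/d = 75.0/6.4 = 11.7188; K_W = (4C−1)/(4C−4)+0.615/C = 1.1225; K_s = 1+0.5/C = 1.0427
F_a = (F_max−F_min)/2 = 161.5 N; F_m = (F_max+F_min)/2 = 465.5 N
τ_a = K_W·8F_aD/(πd³) = 1.1225 × 117.66 = 132.07 MPa
τ_m = K_s·8F_mD/(πd³) = 1.0427 × 339.14 = 353.61 MPa
Soderberg: 1/n_f = τ_a/S_se + τ_m/S_sy = 132.07/497 + 353.61/747 = 0.26573 + 0.47338 = 0.73911
n_f = 1/0.73911 = 1.353

1.35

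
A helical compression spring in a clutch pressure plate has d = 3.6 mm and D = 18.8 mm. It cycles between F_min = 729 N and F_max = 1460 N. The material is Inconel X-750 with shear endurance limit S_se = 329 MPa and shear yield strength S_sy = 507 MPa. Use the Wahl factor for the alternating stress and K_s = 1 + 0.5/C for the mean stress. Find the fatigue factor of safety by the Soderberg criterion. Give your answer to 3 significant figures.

0.256

C = D/d = 18.8/3.6 = 5.2222; K_W = (4C−1)/(4C−4)+0.615/C = 1.2954; K_s = 1+0.5/C = 1.0957
F_a = (F_max−F_min)/2 = 365.5 N; F_m = (F_max+F_min)/2 = 1094.5 N
τ_a = K_W·8F_aD/(πd³) = 1.2954 × 375.04 = 485.83 MPa
τ_m = K_s·8F_mD/(πd³) = 1.0957 × 1123.1 = 1230.6 MPa
Soderberg: 1/n_f = τ_a/S_se + τ_m/S_sy = 485.83/329 + 1230.6/507 = 1.47668 + 2.42721 = 3.9039
n_f = 1/3.9039 = 0.2562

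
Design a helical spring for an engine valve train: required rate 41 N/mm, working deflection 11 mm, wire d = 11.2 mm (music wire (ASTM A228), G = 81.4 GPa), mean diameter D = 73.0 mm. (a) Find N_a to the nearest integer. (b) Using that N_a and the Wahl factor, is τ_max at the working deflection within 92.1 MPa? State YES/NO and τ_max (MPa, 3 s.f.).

(a) 10 coils; (b) YES, τ_max = 73.7 MPa

N_a = Gd⁴/(8D³k) = (81.4×10³)(11.2⁴)/(8·73.0³·41) = 10.04 → N_a = 10
Actual rate k = Gd⁴/(8D³·10) = 41.156 N/mm
Working load F = kδ = 41.156·11 = 452.72 N
C = 73.0/11.2 = 6.5179; K_W = (4C−1)/(4C−4)+0.615/C = 1.2303
τ_max = K_W·8FD/(πd³) = 1.2303·59.902 = 73.696 MPa
τ_max ≤ 92.1 MPa → acceptable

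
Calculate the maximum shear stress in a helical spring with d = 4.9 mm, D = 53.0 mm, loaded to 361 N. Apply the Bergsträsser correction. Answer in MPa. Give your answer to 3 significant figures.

Spring index C = D/d = 53.0/4.9 = 10.8163
K_B = (4C+2)/(4C−3) = 45.265/40.265 = 1.1242
τ₀ = 8FD/(πd³) = 8·361·53.0/(π·4.9³) = 153064/369.61 = 414.13 MPa
τ_max = K·τ₀ = 1.1242 × 414.13 = 465.55 MPa

466 MPa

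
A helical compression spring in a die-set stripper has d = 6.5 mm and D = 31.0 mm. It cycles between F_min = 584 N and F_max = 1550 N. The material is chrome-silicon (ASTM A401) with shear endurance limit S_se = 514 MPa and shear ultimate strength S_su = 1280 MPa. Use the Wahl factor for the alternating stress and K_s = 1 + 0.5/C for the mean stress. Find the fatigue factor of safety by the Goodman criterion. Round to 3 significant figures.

1.60

C = D/d = 31.0/6.5 = 4.7692; K_W = (4C−1)/(4C−4)+0.615/C = 1.3279; K_s = 1+0.5/C = 1.1048
F_a = (F_max−F_min)/2 = 483 N; F_m = (F_max+F_min)/2 = 1067 N
τ_a = K_W·8F_aD/(πd³) = 1.3279 × 138.84 = 184.37 MPa
τ_m = K_s·8F_mD/(πd³) = 1.1048 × 306.71 = 338.86 MPa
Goodman: 1/n_f = τ_a/S_se + τ_m/S_su = 184.37/514 + 338.86/1280 = 0.35869 + 0.26474 = 0.62343
n_f = 1/0.62343 = 1.604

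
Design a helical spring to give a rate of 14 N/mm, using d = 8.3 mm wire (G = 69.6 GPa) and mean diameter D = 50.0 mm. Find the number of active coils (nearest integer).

N_a = Gd⁴/(8D³k) = (69.6×10³ × 8.3⁴)/(8 × 50.0³ × 14)
    = 3.3031e+08 / 1.4e+07 = 23.59 → 24 coils

24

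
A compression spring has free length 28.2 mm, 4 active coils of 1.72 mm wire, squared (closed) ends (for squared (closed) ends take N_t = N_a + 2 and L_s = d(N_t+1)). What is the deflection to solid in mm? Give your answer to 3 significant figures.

16.2 mm

N_t = 6; L_s = 1.72·7 = 12.04 mm
δ_solid = L₀ − L_s = 28.2 − 12.04 = 16.16 mm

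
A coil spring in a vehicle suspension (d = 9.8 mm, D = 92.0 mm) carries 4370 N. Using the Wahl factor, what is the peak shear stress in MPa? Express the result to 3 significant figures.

1260 MPa

Spring index C = D/d = 92.0/9.8 = 9.3878
K_W = (4C−1)/(4C−4) + 0.615/C = 36.551/33.551 + 0.0655 = 1.1549
τ₀ = 8FD/(πd³) = 8·4370·92.0/(π·9.8³) = 3.21632e+06/2956.8 = 1087.8 MPa
τ_max = K·τ₀ = 1.1549 × 1087.8 = 1256.3 MPa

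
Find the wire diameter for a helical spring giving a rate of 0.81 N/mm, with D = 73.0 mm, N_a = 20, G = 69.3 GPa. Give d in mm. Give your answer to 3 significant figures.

5.19 mm

d = (8D³N_a·k / G)^(1/4) = (8·73.0³·20·0.81 / (69.3×10³))^0.25
  = (727.51)^0.25 = 5.1935 mm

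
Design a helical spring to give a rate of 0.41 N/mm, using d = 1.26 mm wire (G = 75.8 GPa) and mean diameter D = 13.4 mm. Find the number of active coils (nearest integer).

N_a = Gd⁴/(8D³k) = (75.8×10³ × 1.26⁴)/(8 × 13.4³ × 0.41)
    = 191052 / 7892.02 = 24.21 → 24 coils

24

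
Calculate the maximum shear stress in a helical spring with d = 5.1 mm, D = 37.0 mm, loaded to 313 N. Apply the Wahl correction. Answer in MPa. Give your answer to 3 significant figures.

268 MPa

Spring index C = D/d = 37.0/5.1 = 7.2549
K_W = (4C−1)/(4C−4) + 0.615/C = 28.020/25.020 + 0.0848 = 1.2047
τ₀ = 8FD/(πd³) = 8·313·37.0/(π·5.1³) = 92648/416.74 = 222.32 MPa
τ_max = K·τ₀ = 1.2047 × 222.32 = 267.82 MPa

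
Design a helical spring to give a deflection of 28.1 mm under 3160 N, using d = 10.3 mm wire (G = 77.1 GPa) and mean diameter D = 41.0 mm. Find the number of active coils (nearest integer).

14

Required rate k = F/δ = 3160/28.1 = 112.46 N/mm
N_a = Gd⁴/(8D³k) = (77.1×10³ × 10.3⁴)/(8 × 41.0³ × 112.46)
    = 8.67767e+08 / 6.20044e+07 = 14 → 14 coils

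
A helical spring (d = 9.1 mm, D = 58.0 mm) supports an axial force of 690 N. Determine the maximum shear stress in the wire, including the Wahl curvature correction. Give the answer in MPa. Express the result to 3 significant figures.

167 MPa

Spring index C = D/d = 58.0/9.1 = 6.3736
K_W = (4C−1)/(4C−4) + 0.615/C = 24.495/21.495 + 0.0965 = 1.2361
τ₀ = 8FD/(πd³) = 8·690·58.0/(π·9.1³) = 320160/2367.4 = 135.24 MPa
τ_max = K·τ₀ = 1.2361 × 135.24 = 167.16 MPa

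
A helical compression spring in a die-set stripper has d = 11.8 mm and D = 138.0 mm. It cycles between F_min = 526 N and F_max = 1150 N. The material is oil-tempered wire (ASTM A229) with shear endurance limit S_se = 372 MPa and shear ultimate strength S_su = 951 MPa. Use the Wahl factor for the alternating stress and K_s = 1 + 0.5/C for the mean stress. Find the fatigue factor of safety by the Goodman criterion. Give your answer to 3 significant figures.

C = D/d = 138.0/11.8 = 11.6949; K_W = (4C−1)/(4C−4)+0.615/C = 1.1227; K_s = 1+0.5/C = 1.0428
F_a = (F_max−F_min)/2 = 312 N; F_m = (F_max+F_min)/2 = 838 N
τ_a = K_W·8F_aD/(πd³) = 1.1227 × 66.731 = 74.92 MPa
τ_m = K_s·8F_mD/(πd³) = 1.0428 × 179.23 = 186.9 MPa
Goodman: 1/n_f = τ_a/S_se + τ_m/S_su = 74.92/372 + 186.9/951 = 0.20140 + 0.19653 = 0.39792
n_f = 1/0.39792 = 2.513

2.51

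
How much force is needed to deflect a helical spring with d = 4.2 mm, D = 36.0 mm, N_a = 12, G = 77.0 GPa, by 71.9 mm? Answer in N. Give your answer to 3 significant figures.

385 N

k = Gd⁴/(8D³N_a) = (77.0×10³)(4.2⁴)/(8·36.0³·12) = 5.3495 N/mm
F = k·δ = 5.3495 × 71.9 = 384.63 N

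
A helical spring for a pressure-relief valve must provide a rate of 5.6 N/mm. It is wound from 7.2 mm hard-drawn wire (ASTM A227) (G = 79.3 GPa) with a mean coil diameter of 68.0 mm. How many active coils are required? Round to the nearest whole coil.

N_a = Gd⁴/(8D³k) = (79.3×10³ × 7.2⁴)/(8 × 68.0³ × 5.6)
    = 2.1311e+08 / 1.40866e+07 = 15.13 → 15 coils

15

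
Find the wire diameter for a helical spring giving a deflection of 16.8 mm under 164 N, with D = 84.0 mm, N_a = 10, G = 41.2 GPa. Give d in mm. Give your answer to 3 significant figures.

Required rate k = F/δ = 164/16.8 = 9.7619 N/mm
d = (8D³N_a·k / G)^(1/4) = (8·84.0³·10·9.7619 / (41.2×10³))^0.25
  = (11235)^0.25 = 10.2954 mm

10.3 mm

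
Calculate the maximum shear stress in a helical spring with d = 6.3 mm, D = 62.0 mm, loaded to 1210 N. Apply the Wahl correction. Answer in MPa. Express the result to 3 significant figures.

877 MPa

Spring index C = D/d = 62.0/6.3 = 9.8413
K_W = (4C−1)/(4C−4) + 0.615/C = 38.365/35.365 + 0.0625 = 1.1473
τ₀ = 8FD/(πd³) = 8·1210·62.0/(π·6.3³) = 600160/785.55 = 764 MPa
τ_max = K·τ₀ = 1.1473 × 764 = 876.56 MPa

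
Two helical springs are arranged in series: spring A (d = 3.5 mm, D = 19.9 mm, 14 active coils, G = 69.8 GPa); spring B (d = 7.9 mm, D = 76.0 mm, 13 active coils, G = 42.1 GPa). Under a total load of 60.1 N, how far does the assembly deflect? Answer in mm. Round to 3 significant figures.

21.8 mm

k_A = Gd⁴/(8D³N_a) = (69.8×10³)(3.5⁴)/(8·19.9³·14) = 11.867 N/mm
k_B = Gd⁴/(8D³N_a) = (42.1×10³)(7.9⁴)/(8·76.0³·13) = 3.5918 N/mm
Series: 1/k_eq = 1/11.867 + 1/3.5918 = 0.36267; k_eq = 2.7573 N/mm
δ = F/k_eq = 60.1/2.7573 = 21.797 mm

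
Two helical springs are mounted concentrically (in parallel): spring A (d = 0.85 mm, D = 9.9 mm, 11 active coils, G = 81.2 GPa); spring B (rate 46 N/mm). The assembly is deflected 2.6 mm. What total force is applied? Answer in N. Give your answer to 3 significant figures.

121 N

k_A = Gd⁴/(8D³N_a) = (81.2×10³)(0.85⁴)/(8·9.9³·11) = 0.49641 N/mm
Parallel: k_eq = 0.49641 + 46 = 46.496 N/mm
F = k_eq·δ = 46.496·2.6 = 120.89 N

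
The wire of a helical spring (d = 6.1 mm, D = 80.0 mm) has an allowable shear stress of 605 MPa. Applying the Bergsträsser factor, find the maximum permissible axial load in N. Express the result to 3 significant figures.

612 N

C = D/d = 80.0/6.1 = 13.1148
K_B = (4C+2)/(4C−3) = 54.459/49.459 = 1.1011
τ_max = K·8FD/(πd³) → F_max = τ_allow·πd³/(8DK)
F_max = 605·π·6.1³/(8·80.0·1.1011) = 4.3141e+05/704.7 = 612.2 N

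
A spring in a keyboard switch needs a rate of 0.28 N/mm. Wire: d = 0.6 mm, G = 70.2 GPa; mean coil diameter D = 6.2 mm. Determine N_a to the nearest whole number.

N_a = Gd⁴/(8D³k) = (70.2×10³ × 0.6⁴)/(8 × 6.2³ × 0.28)
    = 9097.92 / 533.855 = 17.04 → 17 coils

17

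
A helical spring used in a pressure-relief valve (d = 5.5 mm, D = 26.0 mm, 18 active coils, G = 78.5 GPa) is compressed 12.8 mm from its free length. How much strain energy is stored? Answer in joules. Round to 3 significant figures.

2.33 J

k = Gd⁴/(8D³N_a) = (78.5×10³)(5.5⁴)/(8·26.0³·18) = 28.382 N/mm
U = ½kδ² = 0.5 × 28.382 × 12.8² = 2325 N·mm = 2.325 J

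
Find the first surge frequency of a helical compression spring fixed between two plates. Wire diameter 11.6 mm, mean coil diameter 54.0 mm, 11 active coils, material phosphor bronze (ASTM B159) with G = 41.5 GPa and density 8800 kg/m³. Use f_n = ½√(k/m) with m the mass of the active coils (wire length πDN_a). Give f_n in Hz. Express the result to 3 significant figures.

88.4 Hz

k = Gd⁴/(8D³N_a) = (41.5×10³)(11.6⁴)/(8·54.0³·11) = 54.227 N/mm = 54227 N/m
Wire length L = πDN_a = π·54.0·11 = 1866.1 mm
m = ρ·(πd²/4)·L = 8800 × 105.68×10⁻⁶ m² × 1.8661 m = 1.7355 kg
f_n = ½√(k/m) = 0.5·√(54227/1.7355) = 0.5·√(31246) = 88.382 Hz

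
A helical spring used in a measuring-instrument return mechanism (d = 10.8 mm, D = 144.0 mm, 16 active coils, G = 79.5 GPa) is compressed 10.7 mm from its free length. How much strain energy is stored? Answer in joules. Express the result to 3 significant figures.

k = Gd⁴/(8D³N_a) = (79.5×10³)(10.8⁴)/(8·144.0³·16) = 2.8299 N/mm
U = ½kδ² = 0.5 × 2.8299 × 10.7² = 162 N·mm = 0.162 J

0.162 J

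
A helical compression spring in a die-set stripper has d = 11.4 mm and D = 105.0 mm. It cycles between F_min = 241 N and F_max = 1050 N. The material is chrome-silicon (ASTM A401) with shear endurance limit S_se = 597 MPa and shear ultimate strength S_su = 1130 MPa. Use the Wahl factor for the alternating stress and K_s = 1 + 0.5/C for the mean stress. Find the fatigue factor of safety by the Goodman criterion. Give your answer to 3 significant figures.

4.00

C = D/d = 105.0/11.4 = 9.2105; K_W = (4C−1)/(4C−4)+0.615/C = 1.1581; K_s = 1+0.5/C = 1.0543
F_a = (F_max−F_min)/2 = 404.5 N; F_m = (F_max+F_min)/2 = 645.5 N
τ_a = K_W·8F_aD/(πd³) = 1.1581 × 73.002 = 84.545 MPa
τ_m = K_s·8F_mD/(πd³) = 1.0543 × 116.5 = 122.82 MPa
Goodman: 1/n_f = τ_a/S_se + τ_m/S_su = 84.545/597 + 122.82/1130 = 0.14162 + 0.10869 = 0.25031
n_f = 1/0.25031 = 3.995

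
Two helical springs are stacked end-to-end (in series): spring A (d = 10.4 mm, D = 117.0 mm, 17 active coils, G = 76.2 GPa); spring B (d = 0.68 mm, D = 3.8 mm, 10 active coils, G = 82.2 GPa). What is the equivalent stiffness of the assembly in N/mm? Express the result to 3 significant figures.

k_A = Gd⁴/(8D³N_a) = (76.2×10³)(10.4⁴)/(8·117.0³·17) = 4.0925 N/mm
k_B = Gd⁴/(8D³N_a) = (82.2×10³)(0.68⁴)/(8·3.8³·10) = 4.0037 N/mm
Series: 1/k_eq = 1/4.0925 + 1/4.0037 = 0.49411; k_eq = 2.0238 N/mm

2.02 N/mm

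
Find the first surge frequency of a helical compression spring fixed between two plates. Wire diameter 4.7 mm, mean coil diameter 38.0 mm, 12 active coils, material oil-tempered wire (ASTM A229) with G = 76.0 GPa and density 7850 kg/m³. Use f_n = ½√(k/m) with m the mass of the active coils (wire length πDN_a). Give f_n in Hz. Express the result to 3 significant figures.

95.0 Hz

k = Gd⁴/(8D³N_a) = (76.0×10³)(4.7⁴)/(8·38.0³·12) = 7.0402 N/mm = 7040.2 N/m
Wire length L = πDN_a = π·38.0·12 = 1432.6 mm
m = ρ·(πd²/4)·L = 7850 × 17.349×10⁻⁶ m² × 1.4326 m = 0.19511 kg
f_n = ½√(k/m) = 0.5·√(7040.2/0.19511) = 0.5·√(36084) = 94.979 Hz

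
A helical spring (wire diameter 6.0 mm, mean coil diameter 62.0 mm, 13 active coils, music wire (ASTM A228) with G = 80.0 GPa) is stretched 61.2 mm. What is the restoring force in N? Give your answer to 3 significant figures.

k = Gd⁴/(8D³N_a) = (80.0×10³)(6.0⁴)/(8·62.0³·13) = 4.183 N/mm
F = k·δ = 4.183 × 61.2 = 256 N

256 N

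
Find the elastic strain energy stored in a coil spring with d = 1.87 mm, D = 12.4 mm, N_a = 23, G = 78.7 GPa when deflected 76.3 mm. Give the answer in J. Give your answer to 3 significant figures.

k = Gd⁴/(8D³N_a) = (78.7×10³)(1.87⁴)/(8·12.4³·23) = 2.7432 N/mm
U = ½kδ² = 0.5 × 2.7432 × 76.3² = 7985 N·mm = 7.985 J

7.99 J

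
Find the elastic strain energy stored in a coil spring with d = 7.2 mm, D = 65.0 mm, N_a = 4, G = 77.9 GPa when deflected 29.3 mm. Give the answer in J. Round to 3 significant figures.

k = Gd⁴/(8D³N_a) = (77.9×10³)(7.2⁴)/(8·65.0³·4) = 23.822 N/mm
U = ½kδ² = 0.5 × 23.822 × 29.3² = 10225 N·mm = 10.225 J

10.2 J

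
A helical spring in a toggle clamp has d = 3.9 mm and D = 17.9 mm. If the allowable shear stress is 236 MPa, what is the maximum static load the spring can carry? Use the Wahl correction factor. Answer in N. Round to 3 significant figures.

C = D/d = 17.9/3.9 = 4.5897
K_W = (4C−1)/(4C−4) + 0.615/C = 17.359/14.359 + 0.1340 = 1.3429
τ_max = K·8FD/(πd³) → F_max = τ_allow·πd³/(8DK)
F_max = 236·π·3.9³/(8·17.9·1.3429) = 43980/192.31 = 228.7 N

229 N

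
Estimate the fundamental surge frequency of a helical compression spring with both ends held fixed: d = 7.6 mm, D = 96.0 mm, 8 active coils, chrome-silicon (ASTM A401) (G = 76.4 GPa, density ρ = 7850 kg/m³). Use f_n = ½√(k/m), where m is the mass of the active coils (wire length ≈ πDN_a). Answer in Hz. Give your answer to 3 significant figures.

k = Gd⁴/(8D³N_a) = (76.4×10³)(7.6⁴)/(8·96.0³·8) = 4.5015 N/mm = 4501.5 N/m
Wire length L = πDN_a = π·96.0·8 = 2412.7 mm
m = ρ·(πd²/4)·L = 7850 × 45.365×10⁻⁶ m² × 2.4127 m = 0.85921 kg
f_n = ½√(k/m) = 0.5·√(4501.5/0.85921) = 0.5·√(5239.1) = 36.191 Hz

36.2 Hz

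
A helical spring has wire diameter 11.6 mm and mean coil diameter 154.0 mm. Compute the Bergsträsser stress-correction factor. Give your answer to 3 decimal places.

C = D/d = 154.0/11.6 = 13.2759
K_B = (4C+2)/(4C−3) = 55.103/50.103 = 1.0998

1.100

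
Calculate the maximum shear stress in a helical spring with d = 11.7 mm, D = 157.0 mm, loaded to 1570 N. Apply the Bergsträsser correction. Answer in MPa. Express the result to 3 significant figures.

431 MPa

Spring index C = D/d = 157.0/11.7 = 13.4188
K_B = (4C+2)/(4C−3) = 55.675/50.675 = 1.0987
τ₀ = 8FD/(πd³) = 8·1570·157.0/(π·11.7³) = 1.97192e+06/5031.6 = 391.91 MPa
τ_max = K·τ₀ = 1.0987 × 391.91 = 430.57 MPa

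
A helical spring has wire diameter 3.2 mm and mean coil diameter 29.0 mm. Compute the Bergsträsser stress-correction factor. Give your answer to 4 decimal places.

1.1504

C = D/d = 29.0/3.2 = 9.0625
K_B = (4C+2)/(4C−3) = 38.250/33.250 = 1.1504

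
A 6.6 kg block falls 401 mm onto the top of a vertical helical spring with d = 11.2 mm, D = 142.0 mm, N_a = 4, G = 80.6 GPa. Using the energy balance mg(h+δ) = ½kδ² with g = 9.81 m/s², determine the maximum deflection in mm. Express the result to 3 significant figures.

66.1 mm

k = Gd⁴/(8D³N_a) = (80.6×10³)(11.2⁴)/(8·142.0³·4) = 13.842 N/mm
W = mg = 6.6 × 9.81 = 64.746 N
½kδ² − Wδ − Wh = 0 → δ = (W + √(W² + 2kWh))/k
δ = (64.746 + √(4192 + 718753))/13.842 = (64.746 + 850.26)/13.842 = 66.105 mm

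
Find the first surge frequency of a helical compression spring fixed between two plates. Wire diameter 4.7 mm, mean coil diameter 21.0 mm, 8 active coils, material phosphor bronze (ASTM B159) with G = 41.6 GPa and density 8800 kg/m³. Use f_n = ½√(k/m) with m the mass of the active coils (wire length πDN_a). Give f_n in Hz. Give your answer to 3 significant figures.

k = Gd⁴/(8D³N_a) = (41.6×10³)(4.7⁴)/(8·21.0³·8) = 34.249 N/mm = 34249 N/m
Wire length L = πDN_a = π·21.0·8 = 527.79 mm
m = ρ·(πd²/4)·L = 8800 × 17.349×10⁻⁶ m² × 0.52779 m = 0.08058 kg
f_n = ½√(k/m) = 0.5·√(34249/0.08058) = 0.5·√(4.2503e+05) = 325.97 Hz

326 Hz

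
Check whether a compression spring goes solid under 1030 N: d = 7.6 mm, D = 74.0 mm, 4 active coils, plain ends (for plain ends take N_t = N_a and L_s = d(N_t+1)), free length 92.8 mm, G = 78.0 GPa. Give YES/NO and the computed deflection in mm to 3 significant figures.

k = Gd⁴/(8D³N_a) = (78.0×10³)(7.6⁴)/(8·74.0³·4) = 20.068 N/mm
N_t = 4; L_s = 7.6·5 = 38 mm; δ_solid = L₀ − L_s = 92.8 − 38 = 54.8 mm
δ = F/k = 1030/20.068 = 51.326 mm
δ < δ_solid → spring does not go solid

NO, δ = 51.3 mm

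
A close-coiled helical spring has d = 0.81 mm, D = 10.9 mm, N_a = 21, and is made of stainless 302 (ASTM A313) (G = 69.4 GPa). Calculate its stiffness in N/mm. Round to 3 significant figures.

0.137 N/mm

k = Gd⁴/(8D³N_a) = (69.4×10³ × 0.81⁴) / (8 × 10.9³ × 21)
  = 29874.4 / 217565 = 0.13731 N/mm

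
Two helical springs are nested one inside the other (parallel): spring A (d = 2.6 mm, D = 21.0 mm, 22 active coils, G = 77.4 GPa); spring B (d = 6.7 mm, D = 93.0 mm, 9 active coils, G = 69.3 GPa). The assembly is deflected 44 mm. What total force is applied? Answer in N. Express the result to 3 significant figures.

k_A = Gd⁴/(8D³N_a) = (77.4×10³)(2.6⁴)/(8·21.0³·22) = 2.17 N/mm
k_B = Gd⁴/(8D³N_a) = (69.3×10³)(6.7⁴)/(8·93.0³·9) = 2.4113 N/mm
Parallel: k_eq = 2.17 + 2.4113 = 4.5813 N/mm
F = k_eq·δ = 4.5813·44 = 201.58 N

202 N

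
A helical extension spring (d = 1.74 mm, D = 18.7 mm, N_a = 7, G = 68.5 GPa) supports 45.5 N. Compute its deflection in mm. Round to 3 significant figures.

k = Gd⁴/(8D³N_a) = (68.5×10³)(1.74⁴)/(8·18.7³·7) = 1.7146 N/mm
δ = F/k = 45.5 / 1.7146 = 26.536 mm

26.5 mm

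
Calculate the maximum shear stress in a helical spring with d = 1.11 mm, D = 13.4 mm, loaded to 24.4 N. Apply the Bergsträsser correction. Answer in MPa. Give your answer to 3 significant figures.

676 MPa

Spring index C = D/d = 13.4/1.11 = 12.0721
K_B = (4C+2)/(4C−3) = 50.288/45.288 = 1.1104
τ₀ = 8FD/(πd³) = 8·24.4·13.4/(π·1.11³) = 2615.68/4.2965 = 608.79 MPa
τ_max = K·τ₀ = 1.1104 × 608.79 = 676 MPa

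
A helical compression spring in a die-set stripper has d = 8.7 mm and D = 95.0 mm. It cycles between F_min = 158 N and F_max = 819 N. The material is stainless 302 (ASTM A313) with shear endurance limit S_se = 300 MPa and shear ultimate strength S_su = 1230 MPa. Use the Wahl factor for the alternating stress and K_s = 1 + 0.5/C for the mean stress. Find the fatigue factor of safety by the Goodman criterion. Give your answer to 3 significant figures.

1.64

C = D/d = 95.0/8.7 = 10.9195; K_W = (4C−1)/(4C−4)+0.615/C = 1.1319; K_s = 1+0.5/C = 1.0458
F_a = (F_max−F_min)/2 = 330.5 N; F_m = (F_max+F_min)/2 = 488.5 N
τ_a = K_W·8F_aD/(πd³) = 1.1319 × 121.42 = 137.43 MPa
τ_m = K_s·8F_mD/(πd³) = 1.0458 × 179.46 = 187.68 MPa
Goodman: 1/n_f = τ_a/S_se + τ_m/S_su = 137.43/300 + 187.68/1230 = 0.45812 + 0.15258 = 0.6107
n_f = 1/0.6107 = 1.637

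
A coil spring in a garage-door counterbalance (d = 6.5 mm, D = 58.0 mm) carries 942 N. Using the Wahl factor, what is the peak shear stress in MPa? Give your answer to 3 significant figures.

589 MPa

Spring index C = D/d = 58.0/6.5 = 8.9231
K_W = (4C−1)/(4C−4) + 0.615/C = 34.692/31.692 + 0.0689 = 1.1636
τ₀ = 8FD/(πd³) = 8·942·58.0/(π·6.5³) = 437088/862.76 = 506.62 MPa
τ_max = K·τ₀ = 1.1636 × 506.62 = 589.49 MPa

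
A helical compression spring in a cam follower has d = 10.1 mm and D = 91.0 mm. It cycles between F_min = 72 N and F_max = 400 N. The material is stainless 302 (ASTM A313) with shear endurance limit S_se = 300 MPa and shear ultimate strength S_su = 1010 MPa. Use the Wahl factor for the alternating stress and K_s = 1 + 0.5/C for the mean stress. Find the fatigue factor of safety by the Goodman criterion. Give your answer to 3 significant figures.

5.04

C = D/d = 91.0/10.1 = 9.0099; K_W = (4C−1)/(4C−4)+0.615/C = 1.1619; K_s = 1+0.5/C = 1.0555
F_a = (F_max−F_min)/2 = 164 N; F_m = (F_max+F_min)/2 = 236 N
τ_a = K_W·8F_aD/(πd³) = 1.1619 × 36.886 = 42.858 MPa
τ_m = K_s·8F_mD/(πd³) = 1.0555 × 53.08 = 56.025 MPa
Goodman: 1/n_f = τ_a/S_se + τ_m/S_su = 42.858/300 + 56.025/1010 = 0.14286 + 0.05547 = 0.19833
n_f = 1/0.19833 = 5.042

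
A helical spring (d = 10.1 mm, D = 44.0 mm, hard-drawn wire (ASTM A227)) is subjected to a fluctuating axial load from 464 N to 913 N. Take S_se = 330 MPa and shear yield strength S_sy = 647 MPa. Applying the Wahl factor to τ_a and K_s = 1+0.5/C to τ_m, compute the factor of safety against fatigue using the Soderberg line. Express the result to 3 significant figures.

4.35

C = D/d = 44.0/10.1 = 4.3564; K_W = (4C−1)/(4C−4)+0.615/C = 1.3646; K_s = 1+0.5/C = 1.1148
F_a = (F_max−F_min)/2 = 224.5 N; F_m = (F_max+F_min)/2 = 688.5 N
τ_a = K_W·8F_aD/(πd³) = 1.3646 × 24.414 = 33.316 MPa
τ_m = K_s·8F_mD/(πd³) = 1.1148 × 74.874 = 83.468 MPa
Soderberg: 1/n_f = τ_a/S_se + τ_m/S_sy = 33.316/330 + 83.468/647 = 0.10096 + 0.12901 = 0.22997
n_f = 1/0.22997 = 4.348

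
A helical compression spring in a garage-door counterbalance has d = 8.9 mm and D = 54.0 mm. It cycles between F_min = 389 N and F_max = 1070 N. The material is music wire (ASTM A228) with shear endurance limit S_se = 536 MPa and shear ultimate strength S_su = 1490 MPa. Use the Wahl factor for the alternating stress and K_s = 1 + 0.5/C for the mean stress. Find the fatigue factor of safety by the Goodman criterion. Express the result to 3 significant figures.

C = D/d = 54.0/8.9 = 6.0674; K_W = (4C−1)/(4C−4)+0.615/C = 1.2494; K_s = 1+0.5/C = 1.0824
F_a = (F_max−F_min)/2 = 340.5 N; F_m = (F_max+F_min)/2 = 729.5 N
τ_a = K_W·8F_aD/(πd³) = 1.2494 × 66.417 = 82.979 MPa
τ_m = K_s·8F_mD/(πd³) = 1.0824 × 142.29 = 154.02 MPa
Goodman: 1/n_f = τ_a/S_se + τ_m/S_su = 82.979/536 + 154.02/1490 = 0.15481 + 0.10337 = 0.25818
n_f = 1/0.25818 = 3.873

3.87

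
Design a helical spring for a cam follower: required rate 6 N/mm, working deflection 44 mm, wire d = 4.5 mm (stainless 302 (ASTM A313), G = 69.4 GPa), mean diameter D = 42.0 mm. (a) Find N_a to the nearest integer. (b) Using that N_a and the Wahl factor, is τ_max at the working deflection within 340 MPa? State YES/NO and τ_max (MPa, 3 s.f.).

(a) 8 coils; (b) NO, τ_max = 358 MPa

N_a = Gd⁴/(8D³k) = (69.4×10³)(4.5⁴)/(8·42.0³·6) = 8.002 → N_a = 8
Actual rate k = Gd⁴/(8D³·8) = 6.0018 N/mm
Working load F = kδ = 6.0018·44 = 264.08 N
C = 42.0/4.5 = 9.3333; K_W = (4C−1)/(4C−4)+0.615/C = 1.1559
τ_max = K_W·8FD/(πd³) = 1.1559·309.95 = 358.26 MPa
τ_max > 340 MPa → exceeds allowable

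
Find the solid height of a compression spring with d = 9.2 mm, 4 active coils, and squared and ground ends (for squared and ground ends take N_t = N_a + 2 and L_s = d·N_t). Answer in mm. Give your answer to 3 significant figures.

55.2 mm

squared and ground ends: N_t = N_a + 2 = 4 + 2 = 6
L_s = d·N_t = 9.2 × 6 = 55.2 mm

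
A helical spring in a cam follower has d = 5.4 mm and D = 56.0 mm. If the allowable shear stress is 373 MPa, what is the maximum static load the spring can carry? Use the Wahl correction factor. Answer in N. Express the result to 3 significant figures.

361 N

C = D/d = 56.0/5.4 = 10.3704
K_W = (4C−1)/(4C−4) + 0.615/C = 40.481/37.481 + 0.0593 = 1.1393
τ_max = K·8FD/(πd³) → F_max = τ_allow·πd³/(8DK)
F_max = 373·π·5.4³/(8·56.0·1.1393) = 1.8452e+05/510.43 = 361.5 N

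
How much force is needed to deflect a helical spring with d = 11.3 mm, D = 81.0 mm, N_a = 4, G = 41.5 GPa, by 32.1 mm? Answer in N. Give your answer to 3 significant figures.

1280 N

k = Gd⁴/(8D³N_a) = (41.5×10³)(11.3⁴)/(8·81.0³·4) = 39.788 N/mm
F = k·δ = 39.788 × 32.1 = 1277.2 N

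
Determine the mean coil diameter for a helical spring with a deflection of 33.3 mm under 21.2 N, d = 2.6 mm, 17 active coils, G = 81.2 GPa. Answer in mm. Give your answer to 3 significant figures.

35.0 mm

Required rate k = F/δ = 21.2/33.3 = 0.63664 N/mm
D = (Gd⁴/(8N_a·k))^(1/3) = (81.2×10³·2.6⁴/(8·17·0.63664))^(1/3)
  = (42856.7)^(1/3) = 34.9950 mm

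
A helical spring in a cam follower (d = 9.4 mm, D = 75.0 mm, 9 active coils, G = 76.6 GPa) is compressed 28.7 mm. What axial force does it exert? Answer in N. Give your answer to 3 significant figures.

k = Gd⁴/(8D³N_a) = (76.6×10³)(9.4⁴)/(8·75.0³·9) = 19.689 N/mm
F = k·δ = 19.689 × 28.7 = 565.07 N

565 N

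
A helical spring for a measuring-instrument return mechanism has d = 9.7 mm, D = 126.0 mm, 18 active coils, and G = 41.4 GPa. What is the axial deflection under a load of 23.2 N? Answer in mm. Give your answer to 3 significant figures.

k = Gd⁴/(8D³N_a) = (41.4×10³)(9.7⁴)/(8·126.0³·18) = 1.2724 N/mm
δ = F/k = 23.2 / 1.2724 = 18.234 mm

18.2 mm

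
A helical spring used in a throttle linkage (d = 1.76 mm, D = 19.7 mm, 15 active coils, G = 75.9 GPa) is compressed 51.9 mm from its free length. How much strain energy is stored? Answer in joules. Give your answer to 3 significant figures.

1.07 J

k = Gd⁴/(8D³N_a) = (75.9×10³)(1.76⁴)/(8·19.7³·15) = 0.7938 N/mm
U = ½kδ² = 0.5 × 0.7938 × 51.9² = 1069.1 N·mm = 1.0691 J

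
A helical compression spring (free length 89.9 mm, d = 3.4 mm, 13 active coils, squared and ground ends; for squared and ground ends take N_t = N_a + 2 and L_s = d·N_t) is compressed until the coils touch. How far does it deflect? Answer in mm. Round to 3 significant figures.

38.9 mm

N_t = 15; L_s = 3.4·15 = 51 mm
δ_solid = L₀ − L_s = 89.9 − 51 = 38.9 mm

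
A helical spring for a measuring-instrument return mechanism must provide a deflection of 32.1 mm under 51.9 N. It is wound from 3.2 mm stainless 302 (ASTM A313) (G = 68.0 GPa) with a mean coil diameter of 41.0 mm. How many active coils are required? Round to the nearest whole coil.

Required rate k = F/δ = 51.9/32.1 = 1.6168 N/mm
N_a = Gd⁴/(8D³k) = (68.0×10³ × 3.2⁴)/(8 × 41.0³ × 1.6168)
    = 7.13032e+06 / 891464 = 7.998 → 8 coils

8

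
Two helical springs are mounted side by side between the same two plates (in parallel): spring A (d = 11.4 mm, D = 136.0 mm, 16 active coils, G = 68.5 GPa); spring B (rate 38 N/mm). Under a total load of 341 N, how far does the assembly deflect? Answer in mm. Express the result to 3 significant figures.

k_A = Gd⁴/(8D³N_a) = (68.5×10³)(11.4⁴)/(8·136.0³·16) = 3.5932 N/mm
Parallel: k_eq = 3.5932 + 38 = 41.593 N/mm
δ = F/k_eq = 341/41.593 = 8.1985 mm

8.20 mm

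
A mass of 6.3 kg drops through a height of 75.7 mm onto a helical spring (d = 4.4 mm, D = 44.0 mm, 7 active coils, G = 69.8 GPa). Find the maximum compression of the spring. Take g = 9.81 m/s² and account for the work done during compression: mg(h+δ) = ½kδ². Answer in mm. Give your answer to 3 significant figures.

k = Gd⁴/(8D³N_a) = (69.8×10³)(4.4⁴)/(8·44.0³·7) = 5.4843 N/mm
W = mg = 6.3 × 9.81 = 61.803 N
½kδ² − Wδ − Wh = 0 → δ = (W + √(W² + 2kWh))/k
δ = (61.803 + √(3819.6 + 51316.3))/5.4843 = (61.803 + 234.81)/5.4843 = 54.084 mm

54.1 mm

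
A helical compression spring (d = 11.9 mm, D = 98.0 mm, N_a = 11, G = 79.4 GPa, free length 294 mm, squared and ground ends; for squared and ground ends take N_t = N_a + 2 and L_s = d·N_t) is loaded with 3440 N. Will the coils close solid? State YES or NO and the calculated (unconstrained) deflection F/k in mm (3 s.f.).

YES, δ = 179 mm

k = Gd⁴/(8D³N_a) = (79.4×10³)(11.9⁴)/(8·98.0³·11) = 19.224 N/mm
N_t = 13; L_s = 11.9·13 = 154.7 mm; δ_solid = L₀ − L_s = 294 − 154.7 = 139.3 mm
δ = F/k = 3440/19.224 = 178.94 mm
δ ≥ δ_solid → spring goes solid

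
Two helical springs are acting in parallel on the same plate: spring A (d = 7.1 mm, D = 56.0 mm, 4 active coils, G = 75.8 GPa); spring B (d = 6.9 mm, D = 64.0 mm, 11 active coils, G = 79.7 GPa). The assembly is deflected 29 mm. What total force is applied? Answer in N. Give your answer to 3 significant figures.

1220 N

k_A = Gd⁴/(8D³N_a) = (75.8×10³)(7.1⁴)/(8·56.0³·4) = 34.276 N/mm
k_B = Gd⁴/(8D³N_a) = (79.7×10³)(6.9⁴)/(8·64.0³·11) = 7.8313 N/mm
Parallel: k_eq = 34.276 + 7.8313 = 42.107 N/mm
F = k_eq·δ = 42.107·29 = 1221.1 N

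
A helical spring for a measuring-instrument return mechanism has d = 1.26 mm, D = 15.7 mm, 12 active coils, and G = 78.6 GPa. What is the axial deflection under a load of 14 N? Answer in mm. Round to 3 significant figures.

26.3 mm

k = Gd⁴/(8D³N_a) = (78.6×10³)(1.26⁴)/(8·15.7³·12) = 0.53325 N/mm
δ = F/k = 14 / 0.53325 = 26.254 mm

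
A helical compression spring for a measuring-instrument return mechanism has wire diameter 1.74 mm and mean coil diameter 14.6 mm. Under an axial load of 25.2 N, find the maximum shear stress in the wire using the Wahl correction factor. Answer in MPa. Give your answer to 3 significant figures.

209 MPa

Spring index C = D/d = 14.6/1.74 = 8.3908
K_W = (4C−1)/(4C−4) + 0.615/C = 32.563/29.563 + 0.0733 = 1.1748
τ₀ = 8FD/(πd³) = 8·25.2·14.6/(π·1.74³) = 2943.36/16.55 = 177.85 MPa
τ_max = K·τ₀ = 1.1748 × 177.85 = 208.93 MPa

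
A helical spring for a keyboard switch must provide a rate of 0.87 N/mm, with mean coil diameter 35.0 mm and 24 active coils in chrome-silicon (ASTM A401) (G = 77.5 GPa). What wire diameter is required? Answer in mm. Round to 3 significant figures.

d = (8D³N_a·k / G)^(1/4) = (8·35.0³·24·0.87 / (77.5×10³))^0.25
  = (92.411)^0.25 = 3.1005 mm

3.10 mm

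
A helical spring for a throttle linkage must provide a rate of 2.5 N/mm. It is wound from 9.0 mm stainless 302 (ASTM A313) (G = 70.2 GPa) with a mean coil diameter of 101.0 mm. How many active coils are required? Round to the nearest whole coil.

22

N_a = Gd⁴/(8D³k) = (70.2×10³ × 9.0⁴)/(8 × 101.0³ × 2.5)
    = 4.60582e+08 / 2.0606e+07 = 22.35 → 22 coils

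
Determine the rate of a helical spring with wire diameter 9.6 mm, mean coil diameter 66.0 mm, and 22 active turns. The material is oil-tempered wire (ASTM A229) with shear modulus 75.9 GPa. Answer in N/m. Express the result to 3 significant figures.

12700 N/m

k = Gd⁴/(8D³N_a) = (75.9×10³ × 9.6⁴) / (8 × 66.0³ × 22)
  = 6.44654e+08 / 5.05993e+07 = 12.74 N/mm = 12740 N/m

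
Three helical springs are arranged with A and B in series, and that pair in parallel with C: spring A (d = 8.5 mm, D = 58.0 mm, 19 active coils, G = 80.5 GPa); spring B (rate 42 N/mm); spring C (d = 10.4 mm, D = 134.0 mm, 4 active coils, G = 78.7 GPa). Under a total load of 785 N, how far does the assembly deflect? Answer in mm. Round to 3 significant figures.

k_A = Gd⁴/(8D³N_a) = (80.5×10³)(8.5⁴)/(8·58.0³·19) = 14.169 N/mm
k_C = Gd⁴/(8D³N_a) = (78.7×10³)(10.4⁴)/(8·134.0³·4) = 11.958 N/mm
Springs A,B series: k_AB = 1/(1/14.169+1/42) = 10.595 N/mm; parallel with C: k_eq = 10.595+11.958 = 22.552 N/mm
δ = F/k_eq = 785/22.552 = 34.808 mm

34.8 mm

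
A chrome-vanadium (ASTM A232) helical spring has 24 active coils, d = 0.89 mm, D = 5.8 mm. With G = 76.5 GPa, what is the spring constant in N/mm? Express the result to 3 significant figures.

k = Gd⁴/(8D³N_a) = (76.5×10³ × 0.89⁴) / (8 × 5.8³ × 24)
  = 47997.8 / 37461.5 = 1.2813 N/mm

1.28 N/mm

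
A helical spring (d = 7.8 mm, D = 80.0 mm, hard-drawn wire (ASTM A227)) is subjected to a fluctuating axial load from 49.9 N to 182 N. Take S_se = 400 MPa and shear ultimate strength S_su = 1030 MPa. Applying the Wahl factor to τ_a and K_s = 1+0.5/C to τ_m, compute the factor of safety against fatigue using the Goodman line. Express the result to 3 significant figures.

7.60

C = D/d = 80.0/7.8 = 10.2564; K_W = (4C−1)/(4C−4)+0.615/C = 1.1410; K_s = 1+0.5/C = 1.0488
F_a = (F_max−F_min)/2 = 66.05 N; F_m = (F_max+F_min)/2 = 115.95 N
τ_a = K_W·8F_aD/(πd³) = 1.1410 × 28.354 = 32.352 MPa
τ_m = K_s·8F_mD/(πd³) = 1.0488 × 49.776 = 52.202 MPa
Goodman: 1/n_f = τ_a/S_se + τ_m/S_su = 32.352/400 + 52.202/1030 = 0.08088 + 0.05068 = 0.13156
n_f = 1/0.13156 = 7.601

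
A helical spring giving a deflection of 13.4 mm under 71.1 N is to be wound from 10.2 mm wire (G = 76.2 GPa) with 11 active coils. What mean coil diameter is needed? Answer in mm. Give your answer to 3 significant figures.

Required rate k = F/δ = 71.1/13.4 = 5.306 N/mm
D = (Gd⁴/(8N_a·k))^(1/3) = (76.2×10³·10.2⁴/(8·11·5.306))^(1/3)
  = (1.76648e+06)^(1/3) = 120.8842 mm

121 mm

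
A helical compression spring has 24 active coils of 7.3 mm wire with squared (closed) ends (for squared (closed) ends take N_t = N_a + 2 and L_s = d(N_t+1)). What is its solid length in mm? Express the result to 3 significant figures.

squared (closed) ends: N_t = N_a + 2 = 24 + 2 = 26
L_s = d·(N_t+1) = 7.3 × 27 = 197.1 mm

197 mm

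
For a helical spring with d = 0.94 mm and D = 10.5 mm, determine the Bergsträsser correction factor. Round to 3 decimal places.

C = D/d = 10.5/0.94 = 11.1702
K_B = (4C+2)/(4C−3) = 46.681/41.681 = 1.1200

1.120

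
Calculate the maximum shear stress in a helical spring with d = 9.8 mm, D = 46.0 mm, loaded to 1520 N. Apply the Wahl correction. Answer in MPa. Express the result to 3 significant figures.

Spring index C = D/d = 46.0/9.8 = 4.6939
K_W = (4C−1)/(4C−4) + 0.615/C = 17.776/14.776 + 0.1310 = 1.3341
τ₀ = 8FD/(πd³) = 8·1520·46.0/(π·9.8³) = 559360/2956.8 = 189.17 MPa
τ_max = K·τ₀ = 1.3341 × 189.17 = 252.37 MPa

252 MPa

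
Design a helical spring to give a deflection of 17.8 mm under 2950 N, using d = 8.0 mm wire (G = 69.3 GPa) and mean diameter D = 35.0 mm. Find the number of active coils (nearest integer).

Required rate k = F/δ = 2950/17.8 = 165.73 N/mm
N_a = Gd⁴/(8D³k) = (69.3×10³ × 8.0⁴)/(8 × 35.0³ × 165.73)
    = 2.83853e+08 / 5.68455e+07 = 4.993 → 5 coils

5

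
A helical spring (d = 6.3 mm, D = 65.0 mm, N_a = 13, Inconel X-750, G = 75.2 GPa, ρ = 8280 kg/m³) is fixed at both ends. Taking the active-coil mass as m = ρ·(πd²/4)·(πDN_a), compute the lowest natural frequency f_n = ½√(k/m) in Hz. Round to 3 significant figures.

k = Gd⁴/(8D³N_a) = (75.2×10³)(6.3⁴)/(8·65.0³·13) = 4.1477 N/mm = 4147.7 N/m
Wire length L = πDN_a = π·65.0·13 = 2654.6 mm
m = ρ·(πd²/4)·L = 8280 × 31.172×10⁻⁶ m² × 2.6546 m = 0.68519 kg
f_n = ½√(k/m) = 0.5·√(4147.7/0.68519) = 0.5·√(6053.4) = 38.902 Hz

38.9 Hz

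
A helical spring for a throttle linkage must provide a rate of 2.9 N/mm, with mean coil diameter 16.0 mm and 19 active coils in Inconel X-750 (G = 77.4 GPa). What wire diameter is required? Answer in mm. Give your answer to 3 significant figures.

2.20 mm

d = (8D³N_a·k / G)^(1/4) = (8·16.0³·19·2.9 / (77.4×10³))^0.25
  = (23.327)^0.25 = 2.1977 mm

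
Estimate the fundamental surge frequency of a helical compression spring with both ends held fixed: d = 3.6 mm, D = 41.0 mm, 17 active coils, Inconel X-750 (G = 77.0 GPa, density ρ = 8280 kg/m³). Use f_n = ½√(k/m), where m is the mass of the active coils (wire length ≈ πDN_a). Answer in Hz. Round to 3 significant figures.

k = Gd⁴/(8D³N_a) = (77.0×10³)(3.6⁴)/(8·41.0³·17) = 1.3798 N/mm = 1379.8 N/m
Wire length L = πDN_a = π·41.0·17 = 2189.7 mm
m = ρ·(πd²/4)·L = 8280 × 10.179×10⁻⁶ m² × 2.1897 m = 0.18455 kg
f_n = ½√(k/m) = 0.5·√(1379.8/0.18455) = 0.5·√(7476.6) = 43.234 Hz

43.2 Hz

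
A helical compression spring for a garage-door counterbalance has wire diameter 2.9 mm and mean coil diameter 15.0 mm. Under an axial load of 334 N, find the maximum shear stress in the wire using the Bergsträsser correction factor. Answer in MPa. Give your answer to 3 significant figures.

Spring index C = D/d = 15.0/2.9 = 5.1724
K_B = (4C+2)/(4C−3) = 22.690/17.690 = 1.2827
τ₀ = 8FD/(πd³) = 8·334·15.0/(π·2.9³) = 40080/76.62 = 523.1 MPa
τ_max = K·τ₀ = 1.2827 × 523.1 = 670.95 MPa

671 MPa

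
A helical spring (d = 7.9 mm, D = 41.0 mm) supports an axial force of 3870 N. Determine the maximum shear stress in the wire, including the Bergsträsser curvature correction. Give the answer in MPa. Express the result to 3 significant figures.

Spring index C = D/d = 41.0/7.9 = 5.1899
K_B = (4C+2)/(4C−3) = 22.759/17.759 = 1.2815
τ₀ = 8FD/(πd³) = 8·3870·41.0/(π·7.9³) = 1.26936e+06/1548.9 = 819.51 MPa
τ_max = K·τ₀ = 1.2815 × 819.51 = 1050.2 MPa

1050 MPa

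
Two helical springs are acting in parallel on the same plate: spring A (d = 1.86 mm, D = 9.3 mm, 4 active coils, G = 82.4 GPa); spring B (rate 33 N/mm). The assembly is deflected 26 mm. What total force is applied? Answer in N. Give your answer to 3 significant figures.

k_A = Gd⁴/(8D³N_a) = (82.4×10³)(1.86⁴)/(8·9.3³·4) = 38.316 N/mm
Parallel: k_eq = 38.316 + 33 = 71.316 N/mm
F = k_eq·δ = 71.316·26 = 1854.2 N

1850 N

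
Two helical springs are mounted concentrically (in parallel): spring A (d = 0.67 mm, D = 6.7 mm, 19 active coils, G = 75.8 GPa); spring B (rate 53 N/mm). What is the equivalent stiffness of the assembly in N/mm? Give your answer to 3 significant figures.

53.3 N/mm

k_A = Gd⁴/(8D³N_a) = (75.8×10³)(0.67⁴)/(8·6.7³·19) = 0.33412 N/mm
Parallel: k_eq = 0.33412 + 53 = 53.334 N/mm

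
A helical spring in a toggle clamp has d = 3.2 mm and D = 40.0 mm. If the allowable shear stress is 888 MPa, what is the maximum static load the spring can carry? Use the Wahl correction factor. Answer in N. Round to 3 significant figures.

C = D/d = 40.0/3.2 = 12.5000
K_W = (4C−1)/(4C−4) + 0.615/C = 49.000/46.000 + 0.0492 = 1.1144
τ_max = K·8FD/(πd³) → F_max = τ_allow·πd³/(8DK)
F_max = 888·π·3.2³/(8·40.0·1.1144) = 91414/356.61 = 256.34 N

256 N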